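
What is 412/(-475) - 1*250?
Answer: -119162/475 ≈ -250.87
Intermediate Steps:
412/(-475) - 1*250 = 412*(-1/475) - 250 = -412/475 - 250 = -119162/475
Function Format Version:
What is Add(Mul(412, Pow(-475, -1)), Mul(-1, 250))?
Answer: Rational(-119162, 475) ≈ -250.87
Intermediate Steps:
Add(Mul(412, Pow(-475, -1)), Mul(-1, 250)) = Add(Mul(412, Rational(-1, 475)), -250) = Add(Rational(-412, 475), -250) = Rational(-119162, 475)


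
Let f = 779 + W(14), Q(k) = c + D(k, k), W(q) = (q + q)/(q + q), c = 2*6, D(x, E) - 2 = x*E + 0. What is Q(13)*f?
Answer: 142740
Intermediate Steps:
D(x, E) = 2 + E*x (D(x, E) = 2 + (x*E + 0) = 2 + (E*x + 0) = 2 + E*x)
c = 12
W(q) = 1 (W(q) = (2*q)/((2*q)) = (2*q)*(1/(2*q)) = 1)
Q(k) = 14 + k**2 (Q(k) = 12 + (2 + k*k) = 12 + (2 + k**2) = 14 + k**2)
f = 780 (f = 779 + 1 = 780)
Q(13)*f = (14 + 13**2)*780 = (14 + 169)*780 = 183*780 = 142740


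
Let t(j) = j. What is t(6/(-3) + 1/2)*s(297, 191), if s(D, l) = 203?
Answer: -609/2 ≈ -304.50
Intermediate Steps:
t(6/(-3) + 1/2)*s(297, 191) = (6/(-3) + 1/2)*203 = (6*(-⅓) + 1*(½))*203 = (-2 + ½)*203 = -3/2*203 = -609/2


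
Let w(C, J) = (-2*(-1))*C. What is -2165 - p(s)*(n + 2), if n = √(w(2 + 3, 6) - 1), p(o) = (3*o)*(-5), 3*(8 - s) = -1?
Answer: -1540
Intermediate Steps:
s = 25/3 (s = 8 - ⅓*(-1) = 8 + ⅓ = 25/3 ≈ 8.3333)
w(C, J) = 2*C
p(o) = -15*o
n = 3 (n = √(2*(2 + 3) - 1) = √(2*5 - 1) = √(10 - 1) = √9 = 3)
-2165 - p(s)*(n + 2) = -2165 - (-15*25/3)*(3 + 2) = -2165 - (-125)*5 = -2165 - 1*(-625) = -2165 + 625 = -1540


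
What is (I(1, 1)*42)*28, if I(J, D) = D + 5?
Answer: 7056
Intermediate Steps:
I(J, D) = 5 + D
(I(1, 1)*42)*28 = ((5 + 1)*42)*28 = (6*42)*28 = 252*28 = 7056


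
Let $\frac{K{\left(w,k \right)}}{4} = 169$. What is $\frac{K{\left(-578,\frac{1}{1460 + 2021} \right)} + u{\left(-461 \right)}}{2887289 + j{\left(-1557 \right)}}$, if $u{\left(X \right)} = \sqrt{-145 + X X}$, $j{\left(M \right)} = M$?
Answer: $\frac{169}{721433} + \frac{\sqrt{53094}}{1442866} \approx 0.00039395$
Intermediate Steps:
$K{\left(w,k \right)} = 676$ ($K{\left(w,k \right)} = 4 \cdot 169 = 676$)
$u{\left(X \right)} = \sqrt{-145 + X^{2}}$
$\frac{K{\left(-578,\frac{1}{1460 + 2021} \right)} + u{\left(-461 \right)}}{2887289 + j{\left(-1557 \right)}} = \frac{676 + \sqrt{-145 + \left(-461\right)^{2}}}{2887289 - 1557} = \frac{676 + \sqrt{-145 + 212521}}{2885732} = \left(676 + \sqrt{212376}\right) \frac{1}{2885732} = \left(676 + 2 \sqrt{53094}\right) \frac{1}{2885732} = \frac{169}{721433} + \frac{\sqrt{53094}}{1442866}$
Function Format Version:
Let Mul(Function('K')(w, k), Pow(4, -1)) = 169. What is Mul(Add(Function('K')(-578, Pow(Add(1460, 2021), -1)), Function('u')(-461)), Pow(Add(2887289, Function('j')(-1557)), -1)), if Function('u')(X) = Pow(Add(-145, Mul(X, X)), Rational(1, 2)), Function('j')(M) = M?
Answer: Add(Rational(169, 721433), Mul(Rational(1, 1442866), Pow(53094, Rational(1, 2)))) ≈ 0.00039395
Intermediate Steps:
Function('K')(w, k) = 676 (Function('K')(w, k) = Mul(4, 169) = 676)
Function('u')(X) = Pow(Add(-145, Pow(X, 2)), Rational(1, 2))
Mul(Add(Function('K')(-578, Pow(Add(1460, 2021), -1)), Function('u')(-461)), Pow(Add(2887289, Function('j')(-1557)), -1)) = Mul(Add(676, Pow(Add(-145, Pow(-461, 2)), Rational(1, 2))), Pow(Add(2887289, -1557), -1)) = Mul(Add(676, Pow(Add(-145, 212521), Rational(1, 2))), Pow(2885732, -1)) = Mul(Add(676, Pow(212376, Rational(1, 2))), Rational(1, 2885732)) = Mul(Add(676, Mul(2, Pow(53094, Rational(1, 2)))), Rational(1, 2885732)) = Add(Rational(169, 721433), Mul(Rational(1, 1442866), Pow(53094, Rational(1, 2))))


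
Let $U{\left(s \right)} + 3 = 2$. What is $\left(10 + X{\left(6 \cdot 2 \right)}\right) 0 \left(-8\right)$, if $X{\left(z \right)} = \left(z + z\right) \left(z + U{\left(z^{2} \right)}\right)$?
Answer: $0$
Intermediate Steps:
$U{\left(s \right)} = -1$ ($U{\left(s \right)} = -3 + 2 = -1$)
$X{\left(z \right)} = 2 z \left(-1 + z\right)$ ($X{\left(z \right)} = \left(z + z\right) \left(z - 1\right) = 2 z \left(-1 + z\right)$)
$\left(10 + X{\left(6 \cdot 2 \right)}\right) 0 \left(-8\right) = \left(10 + 2 \cdot 6 \cdot 2 \left(-1 + 6 \cdot 2\right)\right) 0 \left(-8\right) = \left(10 + 2 \cdot 12 \left(-1 + 12\right)\right) 0 = \left(10 + 2 \cdot 12 \cdot 11\right) 0 = \left(10 + 264\right) 0 = 274 \cdot 0 = 0$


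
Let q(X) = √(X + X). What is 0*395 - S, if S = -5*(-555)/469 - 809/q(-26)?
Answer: -2775/469 - 809*I*√13/26 ≈ -5.9168 - 112.19*I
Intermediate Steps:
q(X) = √2*√X (q(X) = √(2*X) = √2*√X)
S = 2775/469 + 809*I*√13/26 (S = -5*(-555)/469 - 809*(-I*√13/26) = 2775*(1/469) - 809*(-I*√13/26) = 2775/469 - 809*(-I*√13/26) = 2775/469 - (-809)*I*√13/26 = 2775/469 + 809*I*√13/26 ≈ 5.9168 + 112.19*I)
0*395 - S = 0*395 - (2775/469 + 809*I*√13/26) = 0 + (-2775/469 - 809*I*√13/26) = -2775/469 - 809*I*√13/26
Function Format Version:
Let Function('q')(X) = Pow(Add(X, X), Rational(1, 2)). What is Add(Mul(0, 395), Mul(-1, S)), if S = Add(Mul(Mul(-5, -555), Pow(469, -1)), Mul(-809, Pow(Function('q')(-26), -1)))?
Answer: Add(Rational(-2775, 469), Mul(Rational(-809, 26), I, Pow(13, Rational(1, 2)))) ≈ Add(-5.9168, Mul(-112.19, I))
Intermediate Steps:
Function('q')(X) = Mul(Pow(2, Rational(1, 2)), Pow(X, Rational(1, 2))) (Function('q')(X) = Pow(Mul(2, X), Rational(1, 2)) = Mul(Pow(2, Rational(1, 2)), Pow(X, Rational(1, 2))))
S = Add(Rational(2775, 469), Mul(Rational(809, 26), I, Pow(13, Rational(1, 2)))) (S = Add(Mul(Mul(-5, -555), Pow(469, -1)), Mul(-809, Pow(Mul(Pow(2, Rational(1, 2)), Pow(-26, Rational(1, 2))), -1))) = Add(Mul(2775, Rational(1, 469)), Mul(-809, Pow(Mul(Pow(2, Rational(1, 2)), Mul(I, Pow(26, Rational(1, 2)))), -1))) = Add(Rational(2775, 469), Mul(-809, Pow(Mul(2, I, Pow(13, Rational(1, 2))), -1))) = Add(Rational(2775, 469), Mul(-809, Mul(Rational(-1, 26), I, Pow(13, Rational(1, 2))))) = Add(Rational(2775, 469), Mul(Rational(809, 26), I, Pow(13, Rational(1, 2)))) ≈ Add(5.9168, Mul(112.19, I)))
Add(Mul(0, 395), Mul(-1, S)) = Add(Mul(0, 395), Mul(-1, Add(Rational(2775, 469), Mul(Rational(809, 26), I, Pow(13, Rational(1, 2)))))) = Add(0, Add(Rational(-2775, 469), Mul(Rational(-809, 26), I, Pow(13, Rational(1, 2))))) = Add(Rational(-2775, 469), Mul(Rational(-809, 26), I, Pow(13, Rational(1, 2))))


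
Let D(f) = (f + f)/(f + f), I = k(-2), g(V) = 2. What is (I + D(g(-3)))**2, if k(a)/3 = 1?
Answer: 16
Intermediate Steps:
k(a) = 3 (k(a) = 3*1 = 3)
I = 3
D(f) = 1 (D(f) = (2*f)/((2*f)) = (2*f)*(1/(2*f)) = 1)
(I + D(g(-3)))**2 = (3 + 1)**2 = 4**2 = 16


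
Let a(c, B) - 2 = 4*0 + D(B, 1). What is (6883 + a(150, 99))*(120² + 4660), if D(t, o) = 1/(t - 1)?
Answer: 6430186430/49 ≈ 1.3123e+8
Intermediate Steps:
D(t, o) = 1/(-1 + t)
a(c, B) = 2 + 1/(-1 + B) (a(c, B) = 2 + (4*0 + 1/(-1 + B)) = 2 + (0 + 1/(-1 + B)) = 2 + 1/(-1 + B))
(6883 + a(150, 99))*(120² + 4660) = (6883 + (-1 + 2*99)/(-1 + 99))*(120² + 4660) = (6883 + (-1 + 198)/98)*(14400 + 4660) = (6883 + (1/98)*197)*19060 = (6883 + 197/98)*19060 = (674731/98)*19060 = 6430186430/49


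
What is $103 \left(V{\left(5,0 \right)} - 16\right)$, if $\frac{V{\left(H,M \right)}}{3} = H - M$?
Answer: $-103$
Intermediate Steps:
$V{\left(H,M \right)} = - 3 M + 3 H$ ($V{\left(H,M \right)} = 3 \left(H - M\right) = - 3 M + 3 H$)
$103 \left(V{\left(5,0 \right)} - 16\right) = 103 \left(\left(\left(-3\right) 0 + 3 \cdot 5\right) - 16\right) = 103 \left(\left(0 + 15\right) - 16\right) = 103 \left(15 - 16\right) = 103 \left(-1\right) = -103$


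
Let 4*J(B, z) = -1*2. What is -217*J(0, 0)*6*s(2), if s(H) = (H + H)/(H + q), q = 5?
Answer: 372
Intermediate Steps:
s(H) = 2*H/(5 + H) (s(H) = (H + H)/(H + 5) = (2*H)/(5 + H) = 2*H/(5 + H))
J(B, z) = -1/2 (J(B, z) = (-1*2)/4 = (1/4)*(-2) = -1/2)
-217*J(0, 0)*6*s(2) = -217*(-1/2*6)*2*2/(5 + 2) = -(-651)*2*2/7 = -(-651)*2*2*(1/7) = -(-651)*4/7 = -217*(-12/7) = 372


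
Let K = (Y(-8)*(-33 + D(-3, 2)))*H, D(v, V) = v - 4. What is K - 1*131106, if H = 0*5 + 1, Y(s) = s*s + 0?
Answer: -133666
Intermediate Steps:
D(v, V) = -4 + v
Y(s) = s² (Y(s) = s² + 0 = s²)
H = 1 (H = 0 + 1 = 1)
K = -2560 (K = ((-8)²*(-33 + (-4 - 3)))*1 = (64*(-33 - 7))*1 = (64*(-40))*1 = -2560*1 = -2560)
K - 1*131106 = -2560 - 1*131106 = -2560 - 131106 = -133666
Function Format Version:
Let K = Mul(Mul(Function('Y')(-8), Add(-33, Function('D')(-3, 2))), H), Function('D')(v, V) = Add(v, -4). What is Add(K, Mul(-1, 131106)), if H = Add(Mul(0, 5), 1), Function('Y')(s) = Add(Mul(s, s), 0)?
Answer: -133666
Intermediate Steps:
Function('D')(v, V) = Add(-4, v)
Function('Y')(s) = Pow(s, 2) (Function('Y')(s) = Add(Pow(s, 2), 0) = Pow(s, 2))
H = 1 (H = Add(0, 1) = 1)
K = -2560 (K = Mul(Mul(Pow(-8, 2), Add(-33, Add(-4, -3))), 1) = Mul(Mul(64, Add(-33, -7)), 1) = Mul(Mul(64, -40), 1) = Mul(-2560, 1) = -2560)
Add(K, Mul(-1, 131106)) = Add(-2560, Mul(-1, 131106)) = Add(-2560, -131106) = -133666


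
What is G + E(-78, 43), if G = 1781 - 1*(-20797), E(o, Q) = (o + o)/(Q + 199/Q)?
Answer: 11558259/512 ≈ 22575.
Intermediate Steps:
E(o, Q) = 2*o/(Q + 199/Q) (E(o, Q) = (2*o)/(Q + 199/Q) = 2*o/(Q + 199/Q))
G = 22578 (G = 1781 + 20797 = 22578)
G + E(-78, 43) = 22578 + 2*43*(-78)/(199 + 43²) = 22578 + 2*43*(-78)/(199 + 1849) = 22578 + 2*43*(-78)/2048 = 22578 + 2*43*(-78)*(1/2048) = 22578 - 1677/512 = 11558259/512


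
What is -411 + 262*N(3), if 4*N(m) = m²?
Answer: 357/2 ≈ 178.50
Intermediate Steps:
N(m) = m²/4
-411 + 262*N(3) = -411 + 262*((¼)*3²) = -411 + 262*((¼)*9) = -411 + 262*(9/4) = -411 + 1179/2 = 357/2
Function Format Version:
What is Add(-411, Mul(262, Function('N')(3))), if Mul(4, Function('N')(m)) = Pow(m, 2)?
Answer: Rational(357, 2) ≈ 178.50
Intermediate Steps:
Function('N')(m) = Mul(Rational(1, 4), Pow(m, 2))
Add(-411, Mul(262, Function('N')(3))) = Add(-411, Mul(262, Mul(Rational(1, 4), Pow(3, 2)))) = Add(-411, Mul(262, Mul(Rational(1, 4), 9))) = Add(-411, Mul(262, Rational(9, 4))) = Add(-411, Rational(1179, 2)) = Rational(357, 2)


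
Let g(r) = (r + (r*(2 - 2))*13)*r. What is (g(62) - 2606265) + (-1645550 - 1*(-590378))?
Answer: -3657593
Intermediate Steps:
g(r) = r**2 (g(r) = (r + (r*0)*13)*r = (r + 0*13)*r = (r + 0)*r = r*r = r**2)
(g(62) - 2606265) + (-1645550 - 1*(-590378)) = (62**2 - 2606265) + (-1645550 - 1*(-590378)) = (3844 - 2606265) + (-1645550 + 590378) = -2602421 - 1055172 = -3657593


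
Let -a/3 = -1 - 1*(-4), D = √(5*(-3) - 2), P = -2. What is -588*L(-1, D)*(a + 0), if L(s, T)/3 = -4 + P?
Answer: -95256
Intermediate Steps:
D = I*√17 (D = √(-15 - 2) = √(-17) = I*√17 ≈ 4.1231*I)
a = -9 (a = -3*(-1 - 1*(-4)) = -3*(-1 + 4) = -3*3 = -9)
L(s, T) = -18 (L(s, T) = 3*(-4 - 2) = 3*(-6) = -18)
-588*L(-1, D)*(a + 0) = -(-10584)*(-9 + 0) = -(-10584)*(-9) = -588*162 = -95256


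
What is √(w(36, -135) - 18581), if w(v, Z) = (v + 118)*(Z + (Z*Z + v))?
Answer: √2772823 ≈ 1665.2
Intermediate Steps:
w(v, Z) = (118 + v)*(Z + v + Z²) (w(v, Z) = (118 + v)*(Z + (Z² + v)) = (118 + v)*(Z + (v + Z²)) = (118 + v)*(Z + v + Z²))
√(w(36, -135) - 18581) = √((36² + 118*(-135) + 118*36 + 118*(-135)² - 135*36 + 36*(-135)²) - 18581) = √((1296 - 15930 + 4248 + 118*18225 - 4860 + 36*18225) - 18581) = √((1296 - 15930 + 4248 + 2150550 - 4860 + 656100) - 18581) = √(2791404 - 18581) = √2772823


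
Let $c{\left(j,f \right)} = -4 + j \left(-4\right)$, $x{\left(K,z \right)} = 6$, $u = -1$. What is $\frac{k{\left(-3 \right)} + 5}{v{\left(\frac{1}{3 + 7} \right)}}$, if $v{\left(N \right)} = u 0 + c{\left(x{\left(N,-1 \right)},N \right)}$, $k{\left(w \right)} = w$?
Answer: $- \frac{1}{14} \approx -0.071429$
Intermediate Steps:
$c{\left(j,f \right)} = -4 - 4 j$
$v{\left(N \right)} = -28$ ($v{\left(N \right)} = \left(-1\right) 0 - 28 = 0 - 28 = -28$)
$\frac{k{\left(-3 \right)} + 5}{v{\left(\frac{1}{3 + 7} \right)}} = \frac{-3 + 5}{-28} = 2 \left(- \frac{1}{28}\right) = - \frac{1}{14}$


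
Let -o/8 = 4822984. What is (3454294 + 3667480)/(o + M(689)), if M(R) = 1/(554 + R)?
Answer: -8852365082/47959752895 ≈ -0.18458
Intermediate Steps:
o = -38583872 (o = -8*4822984 = -38583872)
(3454294 + 3667480)/(o + M(689)) = (3454294 + 3667480)/(-38583872 + 1/(554 + 689)) = 7121774/(-38583872 + 1/1243) = 7121774/(-47959752895/1243) = 7121774*(-1243/47959752895) = -8852365082/47959752895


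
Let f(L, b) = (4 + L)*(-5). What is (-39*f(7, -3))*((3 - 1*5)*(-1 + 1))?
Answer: 0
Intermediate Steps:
f(L, b) = -20 - 5*L
(-39*f(7, -3))*((3 - 1*5)*(-1 + 1)) = (-39*(-20 - 5*7))*((3 - 1*5)*(-1 + 1)) = (-39*(-20 - 35))*((3 - 5)*0) = (-39*(-55))*(-2*0) = 2145*0 = 0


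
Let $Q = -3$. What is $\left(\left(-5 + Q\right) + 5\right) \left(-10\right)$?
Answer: $30$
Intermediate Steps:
$\left(\left(-5 + Q\right) + 5\right) \left(-10\right) = \left(\left(-5 - 3\right) + 5\right) \left(-10\right) = \left(-8 + 5\right) \left(-10\right) = \left(-3\right) \left(-10\right) = 30$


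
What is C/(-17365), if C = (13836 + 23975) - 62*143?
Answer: -5789/3473 ≈ -1.6669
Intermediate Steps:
C = 28945 (C = 37811 - 8866 = 28945)
C/(-17365) = 28945/(-17365) = 28945*(-1/17365) = -5789/3473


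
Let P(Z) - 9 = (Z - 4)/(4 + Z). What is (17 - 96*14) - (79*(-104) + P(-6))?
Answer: 6875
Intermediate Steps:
P(Z) = 9 + (-4 + Z)/(4 + Z) (P(Z) = 9 + (Z - 4)/(4 + Z) = 9 + (-4 + Z)/(4 + Z))
(17 - 96*14) - (79*(-104) + P(-6)) = (17 - 96*14) - (79*(-104) + 2*(16 + 5*(-6))/(4 - 6)) = (17 - 1344) - (-8216 + 2*(16 - 30)/(-2)) = -1327 - (-8216 + 2*(-½)*(-14)) = -1327 - (-8216 + 14) = -1327 - 1*(-8202) = -1327 + 8202 = 6875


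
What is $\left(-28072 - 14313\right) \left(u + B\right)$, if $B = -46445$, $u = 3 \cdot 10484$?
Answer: $635478305$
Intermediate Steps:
$u = 31452$
$\left(-28072 - 14313\right) \left(u + B\right) = \left(-28072 - 14313\right) \left(31452 - 46445\right) = \left(-42385\right) \left(-14993\right) = 635478305$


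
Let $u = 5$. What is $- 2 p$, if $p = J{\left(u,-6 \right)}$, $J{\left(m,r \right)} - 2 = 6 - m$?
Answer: $-6$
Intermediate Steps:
$J{\left(m,r \right)} = 8 - m$ ($J{\left(m,r \right)} = 2 - \left(-6 + m\right) = 8 - m$)
$p = 3$ ($p = 8 - 5 = 3$)
$- 2 p = \left(-2\right) 3 = -6$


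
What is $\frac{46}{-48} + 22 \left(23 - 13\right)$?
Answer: $\frac{5257}{24} \approx 219.04$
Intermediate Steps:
$\frac{46}{-48} + 22 \left(23 - 13\right) = 46 \left(- \frac{1}{48}\right) + 22 \left(23 - 13\right) = - \frac{23}{24} + 22 \cdot 10 = - \frac{23}{24} + 220 = \frac{5257}{24}$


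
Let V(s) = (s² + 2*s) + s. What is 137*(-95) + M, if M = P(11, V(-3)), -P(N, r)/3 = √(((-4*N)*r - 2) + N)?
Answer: -13024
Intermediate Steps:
V(s) = s² + 3*s
P(N, r) = -3*√(-2 + N - 4*N*r) (P(N, r) = -3*√(((-4*N)*r - 2) + N) = -3*√((-4*N*r - 2) + N) = -3*√((-2 - 4*N*r) + N) = -3*√(-2 + N - 4*N*r))
M = -9 (M = -3*√(-2 + 11 - 4*11*(-3*(3 - 3))) = -3*√(-2 + 11 - 4*11*(-3*0)) = -3*√(-2 + 11 - 4*11*0) = -3*√(-2 + 11 + 0) = -3*√9 = -3*3 = -9)
137*(-95) + M = 137*(-95) - 9 = -13015 - 9 = -13024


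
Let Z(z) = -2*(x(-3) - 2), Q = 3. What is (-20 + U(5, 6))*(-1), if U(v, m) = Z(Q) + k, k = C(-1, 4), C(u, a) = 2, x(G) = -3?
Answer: 8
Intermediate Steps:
Z(z) = 10 (Z(z) = -2*(-3 - 2) = -2*(-5) = 10)
k = 2
U(v, m) = 12 (U(v, m) = 10 + 2 = 12)
(-20 + U(5, 6))*(-1) = (-20 + 12)*(-1) = -8*(-1) = 8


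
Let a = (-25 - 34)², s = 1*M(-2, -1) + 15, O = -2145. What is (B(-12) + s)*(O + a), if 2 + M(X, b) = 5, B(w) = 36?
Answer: 72144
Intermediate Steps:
M(X, b) = 3 (M(X, b) = -2 + 5 = 3)
s = 18 (s = 1*3 + 15 = 3 + 15 = 18)
a = 3481 (a = (-59)² = 3481)
(B(-12) + s)*(O + a) = (36 + 18)*(-2145 + 3481) = 54*1336 = 72144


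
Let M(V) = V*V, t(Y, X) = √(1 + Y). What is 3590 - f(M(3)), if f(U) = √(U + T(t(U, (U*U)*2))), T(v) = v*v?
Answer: 3590 - √19 ≈ 3585.6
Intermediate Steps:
M(V) = V²
T(v) = v²
f(U) = √(1 + 2*U) (f(U) = √(U + (√(1 + U))²) = √(U + (1 + U)) = √(1 + 2*U))
3590 - f(M(3)) = 3590 - √(1 + 2*3²) = 3590 - √(1 + 2*9) = 3590 - √(1 + 18) = 3590 - √19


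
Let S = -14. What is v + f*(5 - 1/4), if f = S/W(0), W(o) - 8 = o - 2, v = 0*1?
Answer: -133/12 ≈ -11.083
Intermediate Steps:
v = 0
W(o) = 6 + o (W(o) = 8 + (o - 2) = 8 + (-2 + o) = 6 + o)
f = -7/3 (f = -14/(6 + 0) = -14/6 = -14*⅙ = -7/3 ≈ -2.3333)
v + f*(5 - 1/4) = 0 - 7*(5 - 1/4)/3 = 0 - 7*(5 - 1*¼)/3 = 0 - 7*(5 - ¼)/3 = 0 - 7/3*19/4 = 0 - 133/12 = -133/12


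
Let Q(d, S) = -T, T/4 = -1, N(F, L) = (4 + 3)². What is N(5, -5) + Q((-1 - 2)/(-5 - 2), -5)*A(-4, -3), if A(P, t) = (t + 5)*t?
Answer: 25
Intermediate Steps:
N(F, L) = 49 (N(F, L) = 7² = 49)
T = -4 (T = 4*(-1) = -4)
A(P, t) = t*(5 + t) (A(P, t) = (5 + t)*t = t*(5 + t))
Q(d, S) = 4 (Q(d, S) = -1*(-4) = 4)
N(5, -5) + Q((-1 - 2)/(-5 - 2), -5)*A(-4, -3) = 49 + 4*(-3*(5 - 3)) = 49 + 4*(-3*2) = 49 + 4*(-6) = 49 - 24 = 25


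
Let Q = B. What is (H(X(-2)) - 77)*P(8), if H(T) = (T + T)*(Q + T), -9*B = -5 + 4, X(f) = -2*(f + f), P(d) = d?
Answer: 3800/9 ≈ 422.22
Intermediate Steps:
X(f) = -4*f
B = ⅑ (B = -(-5 + 4)/9 = -⅑*(-1) = ⅑ ≈ 0.11111)
Q = ⅑ ≈ 0.11111
H(T) = 2*T*(⅑ + T) (H(T) = (T + T)*(⅑ + T) = (2*T)*(⅑ + T) = 2*T*(⅑ + T))
(H(X(-2)) - 77)*P(8) = (2*(-4*(-2))*(1 + 9*(-4*(-2)))/9 - 77)*8 = ((2/9)*8*(1 + 9*8) - 77)*8 = ((2/9)*8*(1 + 72) - 77)*8 = ((2/9)*8*73 - 77)*8 = (1168/9 - 77)*8 = (475/9)*8 = 3800/9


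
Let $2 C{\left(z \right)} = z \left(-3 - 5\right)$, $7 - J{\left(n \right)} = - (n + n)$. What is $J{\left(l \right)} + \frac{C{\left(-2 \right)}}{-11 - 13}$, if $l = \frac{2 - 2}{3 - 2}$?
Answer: $\frac{20}{3} \approx 6.6667$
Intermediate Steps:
$l = 0$ ($l = \frac{0}{1} = 0 \cdot 1 = 0$)
$J{\left(n \right)} = 7 + 2 n$ ($J{\left(n \right)} = 7 - - (n + n) = 7 - - 2 n = 7 + 2 n$)
$C{\left(z \right)} = - 4 z$ ($C{\left(z \right)} = \frac{z \left(-3 - 5\right)}{2} = \frac{z \left(-8\right)}{2} = \frac{\left(-8\right) z}{2} = - 4 z$)
$J{\left(l \right)} + \frac{C{\left(-2 \right)}}{-11 - 13} = \left(7 + 2 \cdot 0\right) + \frac{\left(-4\right) \left(-2\right)}{-11 - 13} = \left(7 + 0\right) + \frac{1}{-24} \cdot 8 = 7 - \frac{1}{3} = \frac{20}{3}$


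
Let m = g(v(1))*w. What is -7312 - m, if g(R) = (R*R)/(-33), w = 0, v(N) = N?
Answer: -7312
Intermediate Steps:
g(R) = -R²/33 (g(R) = R²*(-1/33) = -R²/33)
m = 0 (m = -1/33*1²*0 = -1/33*1*0 = -1/33*0 = 0)
-7312 - m = -7312 - 1*0 = -7312 + 0 = -7312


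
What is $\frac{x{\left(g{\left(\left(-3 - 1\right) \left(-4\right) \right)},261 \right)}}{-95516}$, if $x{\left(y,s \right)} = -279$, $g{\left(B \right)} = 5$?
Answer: $\frac{279}{95516} \approx 0.002921$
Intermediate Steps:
$\frac{x{\left(g{\left(\left(-3 - 1\right) \left(-4\right) \right)},261 \right)}}{-95516} = - \frac{279}{-95516} = \left(-279\right) \left(- \frac{1}{95516}\right) = \frac{279}{95516}$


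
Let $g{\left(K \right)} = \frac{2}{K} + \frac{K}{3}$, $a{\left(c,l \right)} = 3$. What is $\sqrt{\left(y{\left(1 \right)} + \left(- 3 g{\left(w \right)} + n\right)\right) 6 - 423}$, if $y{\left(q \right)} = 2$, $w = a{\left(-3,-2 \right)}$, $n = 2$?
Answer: $i \sqrt{429} \approx 20.712 i$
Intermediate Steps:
$w = 3$
$g{\left(K \right)} = \frac{2}{K} + \frac{K}{3}$ ($g{\left(K \right)} = \frac{2}{K} + K \frac{1}{3} = \frac{2}{K} + \frac{K}{3}$)
$\sqrt{\left(y{\left(1 \right)} + \left(- 3 g{\left(w \right)} + n\right)\right) 6 - 423} = \sqrt{\left(2 + \left(- 3 \left(\frac{2}{3} + \frac{1}{3} \cdot 3\right) + 2\right)\right) 6 - 423} = \sqrt{\left(2 + \left(- 3 \left(2 \cdot \frac{1}{3} + 1\right) + 2\right)\right) 6 - 423} = \sqrt{\left(2 + \left(- 3 \left(\frac{2}{3} + 1\right) + 2\right)\right) 6 - 423} = \sqrt{\left(2 + \left(\left(-3\right) \frac{5}{3} + 2\right)\right) 6 - 423} = \sqrt{\left(2 + \left(-5 + 2\right)\right) 6 - 423} = \sqrt{\left(2 - 3\right) 6 - 423} = \sqrt{\left(-1\right) 6 - 423} = \sqrt{-6 - 423} = \sqrt{-429} = i \sqrt{429}$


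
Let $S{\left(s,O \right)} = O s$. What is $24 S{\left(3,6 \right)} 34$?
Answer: $14688$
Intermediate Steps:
$24 S{\left(3,6 \right)} 34 = 24 \cdot 6 \cdot 3 \cdot 34 = 24 \cdot 18 \cdot 34 = 432 \cdot 34 = 14688$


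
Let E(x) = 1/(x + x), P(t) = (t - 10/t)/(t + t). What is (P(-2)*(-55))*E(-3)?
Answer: -55/8 ≈ -6.8750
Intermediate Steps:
P(t) = (t - 10/t)/(2*t) (P(t) = (t - 10/t)/((2*t)) = (t - 10/t)*(1/(2*t)) = (t - 10/t)/(2*t))
E(x) = 1/(2*x)
(P(-2)*(-55))*E(-3) = ((½ - 5/(-2)²)*(-55))*((½)/(-3)) = ((½ - 5*¼)*(-55))*((½)*(-⅓)) = ((½ - 5/4)*(-55))*(-⅙) = -¾*(-55)*(-⅙) = (165/4)*(-⅙) = -55/8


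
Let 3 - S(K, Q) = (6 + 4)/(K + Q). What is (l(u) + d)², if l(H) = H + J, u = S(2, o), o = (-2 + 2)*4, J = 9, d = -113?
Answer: 11236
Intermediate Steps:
o = 0 (o = 0*4 = 0)
S(K, Q) = 3 - 10/(K + Q) (S(K, Q) = 3 - (6 + 4)/(K + Q) = 3 - 10/(K + Q))
u = -2 (u = (-10 + 3*2 + 3*0)/(2 + 0) = (-10 + 6 + 0)/2 = (½)*(-4) = -2)
l(H) = 9 + H (l(H) = H + 9 = 9 + H)
(l(u) + d)² = ((9 - 2) - 113)² = (7 - 113)² = (-106)² = 11236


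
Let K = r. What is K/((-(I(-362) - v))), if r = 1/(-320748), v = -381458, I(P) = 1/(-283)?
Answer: 283/34625584714524 ≈ 8.1731e-12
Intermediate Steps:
I(P) = -1/283
r = -1/320748 ≈ -3.1177e-6
K = -1/320748 ≈ -3.1177e-6
K/((-(I(-362) - v))) = -(-1/(-1/283 - 1*(-381458)))/320748 = -(-1/(-1/283 + 381458))/320748 = -1/(320748*((-1*107952613/283))) = -1/(320748*(-107952613/283)) = -1/320748*(-283/107952613) = 283/34625584714524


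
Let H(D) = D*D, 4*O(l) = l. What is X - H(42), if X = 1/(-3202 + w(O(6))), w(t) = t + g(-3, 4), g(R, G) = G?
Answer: -11277254/6393 ≈ -1764.0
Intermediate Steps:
O(l) = l/4
w(t) = 4 + t (w(t) = t + 4 = 4 + t)
H(D) = D²
X = -2/6393 (X = 1/(-3202 + (4 + (¼)*6)) = 1/(-3202 + (4 + 3/2)) = 1/(-3202 + 11/2) = 1/(-6393/2) = -2/6393 ≈ -0.00031284)
X - H(42) = -2/6393 - 1*42² = -2/6393 - 1*1764 = -2/6393 - 1764 = -11277254/6393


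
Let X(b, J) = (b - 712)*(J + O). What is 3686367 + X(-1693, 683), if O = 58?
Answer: 1904262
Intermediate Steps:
X(b, J) = (-712 + b)*(58 + J) (X(b, J) = (b - 712)*(J + 58) = (-712 + b)*(58 + J))
3686367 + X(-1693, 683) = 3686367 + (-41296 - 712*683 + 58*(-1693) + 683*(-1693)) = 3686367 + (-41296 - 486296 - 98194 - 1156319) = 3686367 - 1782105 = 1904262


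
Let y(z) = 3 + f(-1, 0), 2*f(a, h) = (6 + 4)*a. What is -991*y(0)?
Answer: 1982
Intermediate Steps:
f(a, h) = 5*a (f(a, h) = ((6 + 4)*a)/2 = (10*a)/2 = 5*a)
y(z) = -2 (y(z) = 3 + 5*(-1) = 3 - 5 = -2)
-991*y(0) = -991*(-2) = 1982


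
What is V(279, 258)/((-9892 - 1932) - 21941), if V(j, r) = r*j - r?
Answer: -23908/11255 ≈ -2.1242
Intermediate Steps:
V(j, r) = -r + j*r (V(j, r) = j*r - r = -r + j*r)
V(279, 258)/((-9892 - 1932) - 21941) = (258*(-1 + 279))/((-9892 - 1932) - 21941) = (258*278)/(-11824 - 21941) = 71724/(-33765) = 71724*(-1/33765) = -23908/11255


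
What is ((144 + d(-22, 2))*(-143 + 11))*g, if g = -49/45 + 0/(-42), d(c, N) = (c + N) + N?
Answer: 90552/5 ≈ 18110.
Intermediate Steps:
d(c, N) = c + 2*N (d(c, N) = (N + c) + N = c + 2*N)
g = -49/45 (g = -49*1/45 + 0*(-1/42) = -49/45 + 0 = -49/45 ≈ -1.0889)
((144 + d(-22, 2))*(-143 + 11))*g = ((144 + (-22 + 2*2))*(-143 + 11))*(-49/45) = ((144 + (-22 + 4))*(-132))*(-49/45) = ((144 - 18)*(-132))*(-49/45) = (126*(-132))*(-49/45) = -16632*(-49/45) = 90552/5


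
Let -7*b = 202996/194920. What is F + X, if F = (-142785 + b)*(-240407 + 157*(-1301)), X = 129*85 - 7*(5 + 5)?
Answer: 984434564631963/15505 ≈ 6.3491e+10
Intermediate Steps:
b = -50749/341110 (b = -202996/(7*194920) = -1/7*50749/48730 = -50749/341110 ≈ -0.14878)
X = 10895 (X = 10965 - 7*10 = 10965 - 70 = 10895)
F = 984434395704988/15505 (F = (-142785 - 50749/341110)*(-240407 + 157*(-1301)) = -48705442099*(-240407 - 204257)/341110 = -48705442099/341110*(-444664) = 984434395704988/15505 ≈ 6.3491e+10)
F + X = 984434395704988/15505 + 10895 = 984434564631963/15505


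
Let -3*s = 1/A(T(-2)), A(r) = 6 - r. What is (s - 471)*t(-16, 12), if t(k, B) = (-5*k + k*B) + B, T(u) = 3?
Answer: 424000/9 ≈ 47111.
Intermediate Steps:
t(k, B) = B - 5*k + B*k (t(k, B) = (-5*k + B*k) + B = B - 5*k + B*k)
s = -1/9 (s = -1/(3*(6 - 1*3)) = -1/(3*(6 - 3)) = -1/3/3 = -1/3*1/3 = -1/9 ≈ -0.11111)
(s - 471)*t(-16, 12) = (-1/9 - 471)*(12 - 5*(-16) + 12*(-16)) = -4240*(12 + 80 - 192)/9 = -4240/9*(-100) = 424000/9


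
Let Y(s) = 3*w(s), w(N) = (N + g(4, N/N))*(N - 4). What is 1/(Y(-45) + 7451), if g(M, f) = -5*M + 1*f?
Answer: 1/16859 ≈ 5.9315e-5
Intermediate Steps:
g(M, f) = f - 5*M (g(M, f) = -5*M + f = f - 5*M)
w(N) = (-19 + N)*(-4 + N) (w(N) = (N + (N/N - 5*4))*(N - 4) = (N + (1 - 20))*(-4 + N) = (N - 19)*(-4 + N) = (-19 + N)*(-4 + N))
Y(s) = 228 - 69*s + 3*s² (Y(s) = 3*(76 + s² - 23*s) = 228 - 69*s + 3*s²)
1/(Y(-45) + 7451) = 1/((228 - 69*(-45) + 3*(-45)²) + 7451) = 1/((228 + 3105 + 3*2025) + 7451) = 1/((228 + 3105 + 6075) + 7451) = 1/(9408 + 7451) = 1/16859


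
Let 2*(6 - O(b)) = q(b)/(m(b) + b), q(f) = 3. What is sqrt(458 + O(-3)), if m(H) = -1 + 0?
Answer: sqrt(7430)/4 ≈ 21.549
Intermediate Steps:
m(H) = -1
O(b) = 6 - 3/(2*(-1 + b))
sqrt(458 + O(-3)) = sqrt(458 + 3*(-5 + 4*(-3))/(2*(-1 - 3))) = sqrt(458 + (3/2)*(-5 - 12)/(-4)) = sqrt(458 + (3/2)*(-1/4)*(-17)) = sqrt(458 + 51/8) = sqrt(3715/8) = sqrt(7430)/4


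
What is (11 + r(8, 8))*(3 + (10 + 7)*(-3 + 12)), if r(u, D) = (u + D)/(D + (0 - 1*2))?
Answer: 2132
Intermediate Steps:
r(u, D) = (D + u)/(-2 + D) (r(u, D) = (D + u)/(D + (0 - 2)) = (D + u)/(D - 2) = (D + u)/(-2 + D))
(11 + r(8, 8))*(3 + (10 + 7)*(-3 + 12)) = (11 + (8 + 8)/(-2 + 8))*(3 + (10 + 7)*(-3 + 12)) = (11 + 16/6)*(3 + 17*9) = (11 + (⅙)*16)*(3 + 153) = (11 + 8/3)*156 = (41/3)*156 = 2132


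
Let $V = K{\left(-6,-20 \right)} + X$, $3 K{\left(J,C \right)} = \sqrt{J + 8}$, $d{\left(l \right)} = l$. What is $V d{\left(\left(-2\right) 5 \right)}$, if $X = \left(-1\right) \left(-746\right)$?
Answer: $-7460 - \frac{10 \sqrt{2}}{3} \approx -7464.7$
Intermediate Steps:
$K{\left(J,C \right)} = \frac{\sqrt{8 + J}}{3}$ ($K{\left(J,C \right)} = \frac{\sqrt{J + 8}}{3} = \frac{\sqrt{8 + J}}{3}$)
$X = 746$
$V = 746 + \frac{\sqrt{2}}{3}$ ($V = \frac{\sqrt{8 - 6}}{3} + 746 = \frac{\sqrt{2}}{3} + 746 = 746 + \frac{\sqrt{2}}{3} \approx 746.47$)
$V d{\left(\left(-2\right) 5 \right)} = \left(746 + \frac{\sqrt{2}}{3}\right) \left(\left(-2\right) 5\right) = \left(746 + \frac{\sqrt{2}}{3}\right) \left(-10\right) = -7460 - \frac{10 \sqrt{2}}{3}$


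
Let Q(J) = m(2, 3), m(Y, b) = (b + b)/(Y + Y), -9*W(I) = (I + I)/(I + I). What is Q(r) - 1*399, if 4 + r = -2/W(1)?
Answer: -795/2 ≈ -397.50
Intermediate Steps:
W(I) = -⅑ (W(I) = -(I + I)/(9*(I + I)) = -2*I/(9*(2*I)) = -2*I*1/(2*I)/9 = -⅑*1 = -⅑)
m(Y, b) = b/Y (m(Y, b) = (2*b)/((2*Y)) = (2*b)*(1/(2*Y)) = b/Y)
r = 14 (r = -4 - 2/(-⅑) = -4 - 2*(-9) = -4 + 18 = 14)
Q(J) = 3/2
Q(r) - 1*399 = 3/2 - 1*399 = 3/2 - 399 = -795/2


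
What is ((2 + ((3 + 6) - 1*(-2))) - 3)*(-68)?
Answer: -680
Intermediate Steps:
((2 + ((3 + 6) - 1*(-2))) - 3)*(-68) = ((2 + (9 + 2)) - 3)*(-68) = ((2 + 11) - 3)*(-68) = (13 - 3)*(-68) = 10*(-68) = -680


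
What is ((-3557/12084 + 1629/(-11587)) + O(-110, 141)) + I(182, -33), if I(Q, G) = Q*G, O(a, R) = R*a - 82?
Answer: -3024154717979/140017308 ≈ -21598.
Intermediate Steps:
O(a, R) = -82 + R*a
I(Q, G) = G*Q
((-3557/12084 + 1629/(-11587)) + O(-110, 141)) + I(182, -33) = ((-3557/12084 + 1629/(-11587)) + (-82 + 141*(-110))) - 33*182 = ((-3557*1/12084 + 1629*(-1/11587)) + (-82 - 15510)) - 6006 = ((-3557/12084 - 1629/11587) - 15592) - 6006 = (-60899795/140017308 - 15592) - 6006 = -2183210766131/140017308 - 6006 = -3024154717979/140017308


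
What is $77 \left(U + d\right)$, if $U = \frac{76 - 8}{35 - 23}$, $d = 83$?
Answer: $\frac{20482}{3} \approx 6827.3$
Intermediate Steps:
$U = \frac{17}{3}$ ($U = \frac{68}{12} = 68 \cdot \frac{1}{12} = \frac{17}{3} \approx 5.6667$)
$77 \left(U + d\right) = 77 \left(\frac{17}{3} + 83\right) = 77 \cdot \frac{266}{3} = \frac{20482}{3}$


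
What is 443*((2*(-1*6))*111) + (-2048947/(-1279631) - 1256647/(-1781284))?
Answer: -1345005849012586299/2279386226204 ≈ -5.9007e+5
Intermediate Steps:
443*((2*(-1*6))*111) + (-2048947/(-1279631) - 1256647/(-1781284)) = 443*((2*(-6))*111) + (-2048947*(-1/1279631) - 1256647*(-1/1781284)) = 443*(-12*111) + (2048947/1279631 + 1256647/1781284) = 443*(-1332) + 5257800965205/2279386226204 = -590076 + 5257800965205/2279386226204 = -1345005849012586299/2279386226204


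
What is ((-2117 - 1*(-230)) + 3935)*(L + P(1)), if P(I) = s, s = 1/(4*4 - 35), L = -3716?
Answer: -144599040/19 ≈ -7.6105e+6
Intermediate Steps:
s = -1/19 (s = 1/(16 - 35) = 1/(-19) = -1/19 ≈ -0.052632)
P(I) = -1/19
((-2117 - 1*(-230)) + 3935)*(L + P(1)) = ((-2117 - 1*(-230)) + 3935)*(-3716 - 1/19) = ((-2117 + 230) + 3935)*(-70605/19) = (-1887 + 3935)*(-70605/19) = 2048*(-70605/19) = -144599040/19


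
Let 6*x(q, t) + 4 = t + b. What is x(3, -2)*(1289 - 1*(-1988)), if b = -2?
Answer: -13108/3 ≈ -4369.3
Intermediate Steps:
x(q, t) = -1 + t/6 (x(q, t) = -2/3 + (t - 2)/6 = -2/3 + (-2 + t)/6 = -2/3 + (-1/3 + t/6) = -1 + t/6)
x(3, -2)*(1289 - 1*(-1988)) = (-1 + (1/6)*(-2))*(1289 - 1*(-1988)) = (-1 - 1/3)*(1289 + 1988) = -4/3*3277 = -13108/3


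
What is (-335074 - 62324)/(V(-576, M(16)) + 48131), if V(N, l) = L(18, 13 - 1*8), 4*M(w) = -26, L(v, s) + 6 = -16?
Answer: -397398/48109 ≈ -8.2604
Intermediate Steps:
L(v, s) = -22 (L(v, s) = -6 - 16 = -22)
M(w) = -13/2 (M(w) = (¼)*(-26) = -13/2)
V(N, l) = -22
(-335074 - 62324)/(V(-576, M(16)) + 48131) = (-335074 - 62324)/(-22 + 48131) = -397398/48109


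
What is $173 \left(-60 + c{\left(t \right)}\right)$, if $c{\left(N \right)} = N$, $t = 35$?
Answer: $-4325$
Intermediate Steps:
$173 \left(-60 + c{\left(t \right)}\right) = 173 \left(-60 + 35\right) = 173 \left(-25\right) = -4325$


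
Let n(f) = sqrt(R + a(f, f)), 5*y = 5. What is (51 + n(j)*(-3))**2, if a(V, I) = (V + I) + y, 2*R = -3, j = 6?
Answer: 5409/2 - 153*sqrt(46) ≈ 1666.8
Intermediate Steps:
y = 1 (y = (1/5)*5 = 1)
R = -3/2 (R = (1/2)*(-3) = -3/2 ≈ -1.5000)
a(V, I) = 1 + I + V (a(V, I) = (V + I) + 1 = (I + V) + 1 = 1 + I + V)
n(f) = sqrt(-1/2 + 2*f) (n(f) = sqrt(-3/2 + (1 + f + f)) = sqrt(-3/2 + (1 + 2*f)) = sqrt(-1/2 + 2*f))
(51 + n(j)*(-3))**2 = (51 + (sqrt(-2 + 8*6)/2)*(-3))**2 = (51 + (sqrt(-2 + 48)/2)*(-3))**2 = (51 + (sqrt(46)/2)*(-3))**2 = (51 - 3*sqrt(46)/2)**2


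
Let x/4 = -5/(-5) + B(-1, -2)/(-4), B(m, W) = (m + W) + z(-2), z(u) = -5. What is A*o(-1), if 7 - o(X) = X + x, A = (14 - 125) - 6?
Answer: 468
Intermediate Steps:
B(m, W) = -5 + W + m (B(m, W) = (m + W) - 5 = (W + m) - 5 = -5 + W + m)
A = -117 (A = -111 - 6 = -117)
x = 12 (x = 4*(-5/(-5) + (-5 - 2 - 1)/(-4)) = 4*(-5*(-⅕) - 8*(-¼)) = 4*(1 + 2) = 4*3 = 12)
o(X) = -5 - X (o(X) = 7 - (X + 12) = 7 - (12 + X) = 7 + (-12 - X) = -5 - X)
A*o(-1) = -117*(-5 - 1*(-1)) = -117*(-5 + 1) = -117*(-4) = 468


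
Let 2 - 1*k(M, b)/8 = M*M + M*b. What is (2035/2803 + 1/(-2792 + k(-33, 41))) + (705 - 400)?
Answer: 569011997/1861192 ≈ 305.72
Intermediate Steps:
k(M, b) = 16 - 8*M**2 - 8*M*b (k(M, b) = 16 - 8*(M*M + M*b) = 16 - 8*(M**2 + M*b) = 16 + (-8*M**2 - 8*M*b) = 16 - 8*M**2 - 8*M*b)
(2035/2803 + 1/(-2792 + k(-33, 41))) + (705 - 400) = (2035/2803 + 1/(-2792 + (16 - 8*(-33)**2 - 8*(-33)*41))) + (705 - 400) = (2035*(1/2803) + 1/(-2792 + (16 - 8*1089 + 10824))) + 305 = (2035/2803 + 1/(-2792 + (16 - 8712 + 10824))) + 305 = (2035/2803 + 1/(-2792 + 2128)) + 305 = (2035/2803 + 1/(-664)) + 305 = (2035/2803 - 1/664) + 305 = 1348437/1861192 + 305 = 569011997/1861192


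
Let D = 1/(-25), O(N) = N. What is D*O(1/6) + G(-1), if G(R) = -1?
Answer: -151/150 ≈ -1.0067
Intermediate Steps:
D = -1/25 ≈ -0.040000
D*O(1/6) + G(-1) = -1/25/6 - 1 = -1/25*1/6 - 1 = -1/150 - 1 = -151/150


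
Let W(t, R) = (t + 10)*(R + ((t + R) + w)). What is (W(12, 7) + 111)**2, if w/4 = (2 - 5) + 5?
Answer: 737881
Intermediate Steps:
w = 8 (w = 4*((2 - 5) + 5) = 4*(-3 + 5) = 4*2 = 8)
W(t, R) = (10 + t)*(8 + t + 2*R) (W(t, R) = (t + 10)*(R + ((t + R) + 8)) = (10 + t)*(R + ((R + t) + 8)) = (10 + t)*(R + (8 + R + t)) = (10 + t)*(8 + t + 2*R))
(W(12, 7) + 111)**2 = ((80 + 12**2 + 18*12 + 20*7 + 2*7*12) + 111)**2 = ((80 + 144 + 216 + 140 + 168) + 111)**2 = (748 + 111)**2 = 859**2 = 737881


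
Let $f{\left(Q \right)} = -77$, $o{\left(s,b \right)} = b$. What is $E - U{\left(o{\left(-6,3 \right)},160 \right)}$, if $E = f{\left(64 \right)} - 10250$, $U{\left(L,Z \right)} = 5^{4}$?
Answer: $-10952$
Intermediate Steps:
$U{\left(L,Z \right)} = 625$
$E = -10327$ ($E = -77 - 10250 = -10327$)
$E - U{\left(o{\left(-6,3 \right)},160 \right)} = -10327 - 625 = -10952$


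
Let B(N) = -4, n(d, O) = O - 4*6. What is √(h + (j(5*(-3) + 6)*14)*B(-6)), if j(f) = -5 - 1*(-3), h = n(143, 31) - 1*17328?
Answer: I*√17209 ≈ 131.18*I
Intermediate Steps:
n(d, O) = -24 + O (n(d, O) = O - 24 = -24 + O)
h = -17321 (h = (-24 + 31) - 1*17328 = 7 - 17328 = -17321)
j(f) = -2 (j(f) = -5 + 3 = -2)
√(h + (j(5*(-3) + 6)*14)*B(-6)) = √(-17321 - 2*14*(-4)) = √(-17321 - 28*(-4)) = √(-17321 + 112) = √(-17209) = I*√17209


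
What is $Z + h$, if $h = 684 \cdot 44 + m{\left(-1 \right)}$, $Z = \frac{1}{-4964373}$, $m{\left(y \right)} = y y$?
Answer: $\frac{149412734180}{4964373} \approx 30097.0$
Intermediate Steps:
$m{\left(y \right)} = y^{2}$
$Z = - \frac{1}{4964373} \approx -2.0144 \cdot 10^{-7}$
$h = 30097$ ($h = 684 \cdot 44 + \left(-1\right)^{2} = 30096 + 1 = 30097$)
$Z + h = - \frac{1}{4964373} + 30097 = \frac{149412734180}{4964373}$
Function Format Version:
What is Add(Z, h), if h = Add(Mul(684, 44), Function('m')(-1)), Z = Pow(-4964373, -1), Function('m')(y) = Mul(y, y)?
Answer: Rational(149412734180, 4964373) ≈ 30097.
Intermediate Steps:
Function('m')(y) = Pow(y, 2)
Z = Rational(-1, 4964373) ≈ -2.0144e-7
h = 30097 (h = Add(Mul(684, 44), Pow(-1, 2)) = Add(30096, 1) = 30097)
Add(Z, h) = Add(Rational(-1, 4964373), 30097) = Rational(149412734180, 4964373)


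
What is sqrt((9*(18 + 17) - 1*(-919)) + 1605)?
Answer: sqrt(2839) ≈ 53.282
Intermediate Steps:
sqrt((9*(18 + 17) - 1*(-919)) + 1605) = sqrt((9*35 + 919) + 1605) = sqrt((315 + 919) + 1605) = sqrt(1234 + 1605) = sqrt(2839)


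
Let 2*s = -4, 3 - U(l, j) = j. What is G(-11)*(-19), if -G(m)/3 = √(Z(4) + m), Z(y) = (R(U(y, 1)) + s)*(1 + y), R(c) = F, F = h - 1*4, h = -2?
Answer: 57*I*√51 ≈ 407.06*I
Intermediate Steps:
U(l, j) = 3 - j
s = -2 (s = (½)*(-4) = -2)
F = -6 (F = -2 - 1*4 = -2 - 4 = -6)
R(c) = -6
Z(y) = -8 - 8*y (Z(y) = (-6 - 2)*(1 + y) = -8*(1 + y) = -8 - 8*y)
G(m) = -3*√(-40 + m) (G(m) = -3*√((-8 - 8*4) + m) = -3*√((-8 - 32) + m) = -3*√(-40 + m))
G(-11)*(-19) = -3*√(-40 - 11)*(-19) = -3*I*√51*(-19) = 57*I*√51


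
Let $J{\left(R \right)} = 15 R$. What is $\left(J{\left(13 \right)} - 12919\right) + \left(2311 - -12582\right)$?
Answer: $2169$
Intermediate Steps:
$\left(J{\left(13 \right)} - 12919\right) + \left(2311 - -12582\right) = \left(15 \cdot 13 - 12919\right) + \left(2311 - -12582\right) = \left(195 - 12919\right) + \left(2311 + 12582\right) = -12724 + 14893 = 2169$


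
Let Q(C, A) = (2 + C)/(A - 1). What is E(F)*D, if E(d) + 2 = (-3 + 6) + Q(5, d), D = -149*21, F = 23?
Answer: -90741/22 ≈ -4124.6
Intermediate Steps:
Q(C, A) = (2 + C)/(-1 + A)
D = -3129
E(d) = 1 + 7/(-1 + d) (E(d) = -2 + ((-3 + 6) + (2 + 5)/(-1 + d)) = -2 + (3 + 7/(-1 + d)) = 1 + 7/(-1 + d))
E(F)*D = ((6 + 23)/(-1 + 23))*(-3129) = (29/22)*(-3129) = -90741/22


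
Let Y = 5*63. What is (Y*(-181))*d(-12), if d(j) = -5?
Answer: 285075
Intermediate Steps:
Y = 315
(Y*(-181))*d(-12) = (315*(-181))*(-5) = -57015*(-5) = 285075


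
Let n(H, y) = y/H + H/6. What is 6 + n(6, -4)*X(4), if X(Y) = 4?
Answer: 22/3 ≈ 7.3333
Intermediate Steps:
n(H, y) = H/6 + y/H (n(H, y) = y/H + H*(⅙) = y/H + H/6 = H/6 + y/H)
6 + n(6, -4)*X(4) = 6 + ((⅙)*6 - 4/6)*4 = 6 + (1 - 4*⅙)*4 = 6 + (1 - ⅔)*4 = 6 + (⅓)*4 = 6 + 4/3 = 22/3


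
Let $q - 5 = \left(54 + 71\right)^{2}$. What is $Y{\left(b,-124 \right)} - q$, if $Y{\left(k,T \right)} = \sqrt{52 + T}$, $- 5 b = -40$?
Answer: $-15630 + 6 i \sqrt{2} \approx -15630.0 + 8.4853 i$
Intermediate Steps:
$b = 8$ ($b = \left(- \frac{1}{5}\right) \left(-40\right) = 8$)
$q = 15630$ ($q = 5 + \left(54 + 71\right)^{2} = 5 + 125^{2} = 5 + 15625 = 15630$)
$Y{\left(b,-124 \right)} - q = \sqrt{52 - 124} - 15630 = \sqrt{-72} - 15630 = 6 i \sqrt{2} - 15630 = -15630 + 6 i \sqrt{2}$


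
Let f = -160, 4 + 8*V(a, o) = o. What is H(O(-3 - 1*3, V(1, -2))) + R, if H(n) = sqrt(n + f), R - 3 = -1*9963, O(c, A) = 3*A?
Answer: -9960 + I*sqrt(649)/2 ≈ -9960.0 + 12.738*I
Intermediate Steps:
V(a, o) = -1/2 + o/8
R = -9960 (R = 3 - 1*9963 = 3 - 9963 = -9960)
H(n) = sqrt(-160 + n) (H(n) = sqrt(n - 160) = sqrt(-160 + n))
H(O(-3 - 1*3, V(1, -2))) + R = sqrt(-160 + 3*(-1/2 + (1/8)*(-2))) - 9960 = sqrt(-160 + 3*(-1/2 - 1/4)) - 9960 = sqrt(-160 + 3*(-3/4)) - 9960 = sqrt(-160 - 9/4) - 9960 = sqrt(-649/4) - 9960 = I*sqrt(649)/2 - 9960 = -9960 + I*sqrt(649)/2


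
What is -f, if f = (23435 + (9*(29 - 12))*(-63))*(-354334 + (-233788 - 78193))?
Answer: 9192481740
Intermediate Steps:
f = -9192481740 (f = (23435 + (9*17)*(-63))*(-354334 - 311981) = (23435 + 153*(-63))*(-666315) = (23435 - 9639)*(-666315) = 13796*(-666315) = -9192481740)
-f = -1*(-9192481740) = 9192481740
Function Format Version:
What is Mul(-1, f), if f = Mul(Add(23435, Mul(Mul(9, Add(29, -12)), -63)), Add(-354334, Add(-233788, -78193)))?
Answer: 9192481740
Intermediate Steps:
f = -9192481740 (f = Mul(Add(23435, Mul(Mul(9, 17), -63)), Add(-354334, -311981)) = Mul(Add(23435, Mul(153, -63)), -666315) = Mul(Add(23435, -9639), -666315) = Mul(13796, -666315) = -9192481740)
Mul(-1, f) = Mul(-1, -9192481740) = 9192481740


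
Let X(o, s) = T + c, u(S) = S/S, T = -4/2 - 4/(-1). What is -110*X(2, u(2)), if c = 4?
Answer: -660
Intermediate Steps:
T = 2 (T = -4*½ - 4*(-1) = -2 + 4 = 2)
u(S) = 1
X(o, s) = 6 (X(o, s) = 2 + 4 = 6)
-110*X(2, u(2)) = -110*6 = -660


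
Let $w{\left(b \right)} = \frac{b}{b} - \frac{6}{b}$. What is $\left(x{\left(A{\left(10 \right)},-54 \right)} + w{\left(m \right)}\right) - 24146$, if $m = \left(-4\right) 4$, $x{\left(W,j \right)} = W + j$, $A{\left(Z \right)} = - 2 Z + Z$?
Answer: $- \frac{193669}{8} \approx -24209.0$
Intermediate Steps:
$A{\left(Z \right)} = - Z$
$m = -16$
$w{\left(b \right)} = 1 - \frac{6}{b}$
$\left(x{\left(A{\left(10 \right)},-54 \right)} + w{\left(m \right)}\right) - 24146 = \left(\left(\left(-1\right) 10 - 54\right) + \frac{-6 - 16}{-16}\right) - 24146 = \left(\left(-10 - 54\right) - - \frac{11}{8}\right) - 24146 = \left(-64 + \frac{11}{8}\right) - 24146 = - \frac{501}{8} - 24146 = - \frac{193669}{8}$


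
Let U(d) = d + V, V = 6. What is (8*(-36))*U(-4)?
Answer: -576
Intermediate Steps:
U(d) = 6 + d (U(d) = d + 6 = 6 + d)
(8*(-36))*U(-4) = (8*(-36))*(6 - 4) = -288*2 = -576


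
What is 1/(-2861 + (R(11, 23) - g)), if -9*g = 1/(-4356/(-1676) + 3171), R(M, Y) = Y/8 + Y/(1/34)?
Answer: -47870568/99385281313 ≈ -0.00048167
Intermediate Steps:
R(M, Y) = 273*Y/8 (R(M, Y) = Y*(⅛) + Y/(1/34) = Y/8 + Y*34 = Y/8 + 34*Y = 273*Y/8)
g = -419/11967642 (g = -1/(9*(-4356/(-1676) + 3171)) = -1/(9*(-4356*(-1/1676) + 3171)) = -1/(9*(1089/419 + 3171)) = -1/(9*1329738/419) = -⅑*419/1329738 = -419/11967642 ≈ -3.5011e-5)
1/(-2861 + (R(11, 23) - g)) = 1/(-2861 + ((273/8)*23 - 1*(-419/11967642))) = 1/(-2861 + (6279/8 + 419/11967642)) = 1/(-2861 + 37572413735/47870568) = 1/(-99385281313/47870568) = -47870568/99385281313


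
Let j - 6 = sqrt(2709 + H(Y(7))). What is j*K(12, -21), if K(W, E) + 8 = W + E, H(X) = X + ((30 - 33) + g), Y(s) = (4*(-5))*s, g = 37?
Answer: -102 - 17*sqrt(2603) ≈ -969.33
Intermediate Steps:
Y(s) = -20*s
H(X) = 34 + X (H(X) = X + ((30 - 33) + 37) = X + (-3 + 37) = X + 34 = 34 + X)
K(W, E) = -8 + E + W (K(W, E) = -8 + (W + E) = -8 + (E + W) = -8 + E + W)
j = 6 + sqrt(2603) (j = 6 + sqrt(2709 + (34 - 20*7)) = 6 + sqrt(2709 + (34 - 140)) = 6 + sqrt(2709 - 106) = 6 + sqrt(2603) ≈ 57.020)
j*K(12, -21) = (6 + sqrt(2603))*(-8 - 21 + 12) = (6 + sqrt(2603))*(-17) = -102 - 17*sqrt(2603)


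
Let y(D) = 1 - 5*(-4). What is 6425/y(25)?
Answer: 6425/21 ≈ 305.95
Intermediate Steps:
y(D) = 21 (y(D) = 1 + 20 = 21)
6425/y(25) = 6425/21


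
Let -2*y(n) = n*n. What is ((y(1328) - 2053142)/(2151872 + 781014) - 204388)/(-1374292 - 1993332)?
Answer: 299724819351/4938428641432 ≈ 0.060692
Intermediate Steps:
y(n) = -n²/2 (y(n) = -n*n/2 = -n²/2)
((y(1328) - 2053142)/(2151872 + 781014) - 204388)/(-1374292 - 1993332) = ((-½*1328² - 2053142)/(2151872 + 781014) - 204388)/(-1374292 - 1993332) = ((-½*1763584 - 2053142)/2932886 - 204388)/(-3367624) = ((-881792 - 2053142)*(1/2932886) - 204388)*(-1/3367624) = (-2934934*1/2932886 - 204388)*(-1/3367624) = (-1467467/1466443 - 204388)*(-1/3367624) = -299724819351/1466443*(-1/3367624) = 299724819351/4938428641432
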